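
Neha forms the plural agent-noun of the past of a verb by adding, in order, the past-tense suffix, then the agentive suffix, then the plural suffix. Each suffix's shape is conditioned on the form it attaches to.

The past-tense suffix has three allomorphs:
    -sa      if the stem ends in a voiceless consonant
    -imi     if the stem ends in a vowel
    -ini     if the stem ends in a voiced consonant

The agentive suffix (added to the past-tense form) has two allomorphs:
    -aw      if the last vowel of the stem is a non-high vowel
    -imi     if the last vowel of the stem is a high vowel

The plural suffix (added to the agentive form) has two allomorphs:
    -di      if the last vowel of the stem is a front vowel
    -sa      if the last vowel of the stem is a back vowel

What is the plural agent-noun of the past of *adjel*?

adjeliniimidi

The final sound of *adjel* is /l/, which is a voiced consonant, so the past-tense suffix is -ini, giving *adjelini*.
Since the last vowel of the past-tense form *adjelini* is /i/ (a high vowel), it takes -imi, giving *adjeliniimi*.
The agentive form *adjeliniimi* — last vowel /i/ (a front vowel) → -di → *adjeliniimidi*.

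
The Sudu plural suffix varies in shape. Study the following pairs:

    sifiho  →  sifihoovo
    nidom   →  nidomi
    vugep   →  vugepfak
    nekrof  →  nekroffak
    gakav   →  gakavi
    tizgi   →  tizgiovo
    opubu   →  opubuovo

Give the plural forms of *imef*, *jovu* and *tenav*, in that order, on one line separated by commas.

imeffak, jovuovo, tenavi

Looking at the final sound of each stem: -fak when the stem ends in a voiceless consonant (*vugep*, *nekrof*); -i when the stem ends in a voiced consonant (*nidom*, *gakav*); -ovo when the stem ends in a vowel (*sifiho*, *tizgi*, *opubu*).
*imef* — final sound /f/ (a voiceless consonant) → -fak → *imeffak*.
The final sound of *jovu* is /u/, which is a vowel, so the suffix is -ovo, giving *jovuovo*.
Since the final sound of *tenav* is /v/ (a voiced consonant), it takes -i, giving *tenavi*.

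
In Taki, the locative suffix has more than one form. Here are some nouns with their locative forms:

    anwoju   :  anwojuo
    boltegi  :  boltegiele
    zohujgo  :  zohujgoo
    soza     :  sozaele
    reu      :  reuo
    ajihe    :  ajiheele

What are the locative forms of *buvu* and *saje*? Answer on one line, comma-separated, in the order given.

The pattern is rounding harmony: -o when the last vowel of the stem is a rounded vowel (*anwoju*, *zohujgo*, *reu*); -ele when the last vowel of the stem is an unrounded vowel (*boltegi*, *soza*, *ajihe*).
*buvu* — last vowel /u/ (a rounded vowel) → -o → *buvuo*.
The last vowel of *saje* is /e/, which is an unrounded vowel, so the suffix is -ele, giving *sajeele*.

buvuo, sajeele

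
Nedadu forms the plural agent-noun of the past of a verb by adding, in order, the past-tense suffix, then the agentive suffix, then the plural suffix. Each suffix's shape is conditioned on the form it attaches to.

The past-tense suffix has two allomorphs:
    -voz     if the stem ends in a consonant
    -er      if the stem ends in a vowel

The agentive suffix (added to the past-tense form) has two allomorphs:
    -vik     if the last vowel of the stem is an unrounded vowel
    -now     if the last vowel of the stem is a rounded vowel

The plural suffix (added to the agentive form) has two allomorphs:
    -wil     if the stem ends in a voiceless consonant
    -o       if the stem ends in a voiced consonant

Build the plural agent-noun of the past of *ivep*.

*ivep*: final sound = /p/, a consonant → -voz → *ivepvoz*.
The past-tense form *ivepvoz*: last vowel = /o/, a rounded vowel → -now → *ivepvoznow*.
The final consonant of the agentive form *ivepvoznow* is /w/, which is voiced, so the plural suffix is -o, giving *ivepvoznowo*.

ivepvoznowo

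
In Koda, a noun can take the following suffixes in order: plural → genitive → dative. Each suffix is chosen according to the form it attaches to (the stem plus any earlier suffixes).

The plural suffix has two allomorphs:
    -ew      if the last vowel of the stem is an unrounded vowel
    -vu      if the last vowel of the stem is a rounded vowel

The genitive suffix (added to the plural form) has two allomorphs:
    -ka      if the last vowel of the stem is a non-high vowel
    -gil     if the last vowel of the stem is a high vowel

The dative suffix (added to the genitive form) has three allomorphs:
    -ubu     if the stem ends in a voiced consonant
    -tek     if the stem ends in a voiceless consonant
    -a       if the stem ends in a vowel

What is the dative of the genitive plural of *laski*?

laskiewkaa

The last vowel of *laski* is /i/, which is an unrounded vowel, so the plural suffix is -ew, giving *laskiew*.
The last vowel of the plural form *laskiew* is /e/, which is a non-high vowel, so the genitive suffix is -ka, giving *laskiewka*.
The final sound of the genitive form *laskiewka* is /a/, which is a vowel, so the dative suffix is -a, giving *laskiewkaa*.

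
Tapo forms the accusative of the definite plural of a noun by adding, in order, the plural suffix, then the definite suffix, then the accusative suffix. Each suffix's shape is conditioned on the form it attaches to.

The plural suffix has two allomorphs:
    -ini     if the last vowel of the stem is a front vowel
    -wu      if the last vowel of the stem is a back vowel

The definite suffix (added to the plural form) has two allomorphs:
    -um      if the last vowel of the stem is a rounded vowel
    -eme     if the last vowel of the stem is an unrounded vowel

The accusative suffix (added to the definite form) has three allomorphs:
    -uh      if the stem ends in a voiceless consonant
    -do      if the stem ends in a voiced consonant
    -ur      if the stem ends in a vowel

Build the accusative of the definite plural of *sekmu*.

*sekmu* — last vowel /u/ (a back vowel) → -wu → *sekmuwu*.
Since the last vowel of the plural form *sekmuwu* is /u/ (a rounded vowel), it takes -um, giving *sekmuwuum*.
Since the final sound of the definite form *sekmuwuum* is /m/ (a voiced consonant), it takes -do, giving *sekmuwuumdo*.

sekmuwuumdo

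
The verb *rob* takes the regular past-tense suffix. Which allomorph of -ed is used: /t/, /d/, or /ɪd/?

/d/

The stem *rob* ends in a voiced sound other than /d/.
The -ed suffix is realized as /ɪd/ after /t, d/; as /t/ after other voiceless consonants; and as /d/ after other voiced sounds.
So -ed on *rob* is pronounced /d/.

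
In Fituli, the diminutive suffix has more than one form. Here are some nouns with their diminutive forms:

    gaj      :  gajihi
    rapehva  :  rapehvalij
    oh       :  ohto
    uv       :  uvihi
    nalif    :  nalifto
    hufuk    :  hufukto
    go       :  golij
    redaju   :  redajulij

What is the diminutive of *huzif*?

huzifto

The pattern is voicing of the final sound: -to when the stem ends in a voiceless consonant (*oh*, *nalif*, *hufuk*); -ihi when the stem ends in a voiced consonant (*gaj*, *uv*); -lij when the stem ends in a vowel (*rapehva*, *go*, *redaju*).
The final sound of *huzif* is /f/, which is a voiceless consonant, so the suffix is -to, giving *huzifto*.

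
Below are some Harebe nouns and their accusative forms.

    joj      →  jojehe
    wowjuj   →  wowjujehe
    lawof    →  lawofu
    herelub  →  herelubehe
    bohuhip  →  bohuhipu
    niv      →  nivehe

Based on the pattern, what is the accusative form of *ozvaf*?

The alternation tracks the final consonant of the stem — -u when the stem ends in a voiceless consonant (*lawof*, *bohuhip*); -ehe when the stem ends in a voiced consonant (*joj*, *wowjuj*, *herelub*, *niv*).
The final consonant of *ozvaf* is /f/, which is voiceless, so the suffix is -u, giving *ozvafu*.

ozvafu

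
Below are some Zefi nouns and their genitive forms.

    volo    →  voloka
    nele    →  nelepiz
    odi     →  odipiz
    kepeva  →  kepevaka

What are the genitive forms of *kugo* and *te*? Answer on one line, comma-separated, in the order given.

The alternation tracks the last vowel of the stem — -piz when the last vowel of the stem is a front vowel (*nele*, *odi*); -ka when the last vowel of the stem is a back vowel (*volo*, *kepeva*).
Since the last vowel of *kugo* is /o/ (a back vowel), it takes -ka, giving *kugoka*.
Since the last vowel of *te* is /e/ (a front vowel), it takes -piz, giving *tepiz*.

kugoka, tepiz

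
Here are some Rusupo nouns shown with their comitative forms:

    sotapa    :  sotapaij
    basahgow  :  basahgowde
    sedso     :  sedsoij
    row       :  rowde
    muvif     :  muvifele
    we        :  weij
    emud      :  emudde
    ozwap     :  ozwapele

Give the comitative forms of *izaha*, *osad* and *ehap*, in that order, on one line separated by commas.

izahaij, osadde, ehapele

The pattern is voicing of the final sound: -ele when the stem ends in a voiceless consonant (*muvif*, *ozwap*); -de when the stem ends in a voiced consonant (*basahgow*, *row*, *emud*); -ij when the stem ends in a vowel (*sotapa*, *sedso*, *we*).
*izaha* — final sound /a/ (a vowel) → -ij → *izahaij*.
*osad* — final sound /d/ (a voiced consonant) → -de → *osadde*.
*ehap*: final sound = /p/, a voiceless consonant → -ele → *ehapele*.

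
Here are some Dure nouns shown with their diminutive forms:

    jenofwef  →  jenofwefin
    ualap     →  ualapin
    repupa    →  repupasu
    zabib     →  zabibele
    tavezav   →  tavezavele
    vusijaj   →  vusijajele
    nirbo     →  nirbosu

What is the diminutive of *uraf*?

The alternation tracks the final sound of the stem — -in when the stem ends in a voiceless consonant (*jenofwef*, *ualap*); -ele when the stem ends in a voiced consonant (*zabib*, *tavezav*, *vusijaj*); -su when the stem ends in a vowel (*repupa*, *nirbo*).
The final sound of *uraf* is /f/, which is a voiceless consonant, so the suffix is -in, giving *urafin*.

urafin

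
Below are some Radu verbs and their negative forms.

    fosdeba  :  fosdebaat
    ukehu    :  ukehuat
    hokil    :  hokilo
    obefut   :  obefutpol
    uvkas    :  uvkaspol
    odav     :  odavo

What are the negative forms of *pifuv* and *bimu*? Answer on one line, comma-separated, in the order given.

pifuvo, bimuat

The suffix is conditioned by the final sound: -pol when the stem ends in a voiceless consonant (*obefut*, *uvkas*); -o when the stem ends in a voiced consonant (*hokil*, *odav*); -at when the stem ends in a vowel (*fosdeba*, *ukehu*).
*pifuv*: final sound = /v/, a voiced consonant → -o → *pifuvo*.
The final sound of *bimu* is /u/, which is a vowel, so the suffix is -at, giving *bimuat*.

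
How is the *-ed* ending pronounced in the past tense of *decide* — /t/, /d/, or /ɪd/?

/ɪd/

The stem *decide* ends in /t/ or /d/.
The -ed suffix is realized as /ɪd/ after /t, d/; as /t/ after other voiceless consonants; and as /d/ after other voiced sounds.
So -ed on *decide* is pronounced /ɪd/.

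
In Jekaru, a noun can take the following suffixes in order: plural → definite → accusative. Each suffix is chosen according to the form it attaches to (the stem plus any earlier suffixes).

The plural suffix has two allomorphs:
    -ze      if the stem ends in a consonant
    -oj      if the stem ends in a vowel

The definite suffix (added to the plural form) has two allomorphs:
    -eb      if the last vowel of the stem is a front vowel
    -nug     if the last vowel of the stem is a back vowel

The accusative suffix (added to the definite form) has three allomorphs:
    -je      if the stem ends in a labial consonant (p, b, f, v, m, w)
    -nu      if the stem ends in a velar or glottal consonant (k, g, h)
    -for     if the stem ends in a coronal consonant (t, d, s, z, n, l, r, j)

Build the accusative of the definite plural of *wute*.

wuteojnugnu

*wute* — final sound /e/ (a vowel) → -oj → *wuteoj*.
The plural form *wuteoj* — last vowel /o/ (a back vowel) → -nug → *wuteojnug*.
The final consonant of the definite form *wuteojnug* is /g/, which is velar/glottal, so the accusative suffix is -nu, giving *wuteojnugnu*.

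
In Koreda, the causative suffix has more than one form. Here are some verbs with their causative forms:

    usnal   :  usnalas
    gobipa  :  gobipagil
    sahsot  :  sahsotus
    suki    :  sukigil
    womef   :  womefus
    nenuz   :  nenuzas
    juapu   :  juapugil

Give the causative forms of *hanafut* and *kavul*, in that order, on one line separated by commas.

hanafutus, kavulas

The alternation tracks the final sound of the stem — -us when the stem ends in a voiceless consonant (*sahsot*, *womef*); -as when the stem ends in a voiced consonant (*usnal*, *nenuz*); -gil when the stem ends in a vowel (*gobipa*, *suki*, *juapu*).
The final sound of *hanafut* is /t/, which is a voiceless consonant, so the suffix is -us, giving *hanafutus*.
The final sound of *kavul* is /l/, which is a voiced consonant, so the suffix is -as, giving *kavulas*.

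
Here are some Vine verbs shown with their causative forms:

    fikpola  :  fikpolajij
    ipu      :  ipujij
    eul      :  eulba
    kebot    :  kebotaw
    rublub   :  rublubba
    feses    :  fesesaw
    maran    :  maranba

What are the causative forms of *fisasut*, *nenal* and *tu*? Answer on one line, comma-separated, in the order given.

The alternation tracks the final sound of the stem — -aw when the stem ends in a voiceless consonant (*kebot*, *feses*); -ba when the stem ends in a voiced consonant (*eul*, *rublub*, *maran*); -jij when the stem ends in a vowel (*fikpola*, *ipu*).
The final sound of *fisasut* is /t/, which is a voiceless consonant, so the suffix is -aw, giving *fisasutaw*.
The final sound of *nenal* is /l/, which is a voiced consonant, so the suffix is -ba, giving *nenalba*.
Since the final sound of *tu* is /u/ (a vowel), it takes -jij, giving *tujij*.

fisasutaw, nenalba, tujij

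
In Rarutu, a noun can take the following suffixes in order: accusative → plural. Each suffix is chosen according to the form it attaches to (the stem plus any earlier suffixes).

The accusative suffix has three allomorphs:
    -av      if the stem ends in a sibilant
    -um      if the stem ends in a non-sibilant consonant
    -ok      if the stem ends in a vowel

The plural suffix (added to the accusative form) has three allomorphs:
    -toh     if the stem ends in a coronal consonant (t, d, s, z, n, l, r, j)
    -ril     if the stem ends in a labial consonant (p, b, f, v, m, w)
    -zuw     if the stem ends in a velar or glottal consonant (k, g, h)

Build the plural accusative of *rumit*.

rumitumril

Since the final sound of *rumit* is /t/ (a non-sibilant consonant), it takes -um, giving *rumitum*.
Since the final consonant of the accusative form *rumitum* is /m/ (labial), it takes -ril, giving *rumitumril*.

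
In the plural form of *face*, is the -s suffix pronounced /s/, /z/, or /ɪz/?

The stem *face* ends in a sibilant (/s, z, ʃ, ʒ, tʃ, dʒ/).
The plural suffix surfaces as /ɪz/ after sibilants, /s/ after other voiceless consonants, and /z/ after other voiced sounds.
So the plural -s on *face* is pronounced /ɪz/.

/ɪz/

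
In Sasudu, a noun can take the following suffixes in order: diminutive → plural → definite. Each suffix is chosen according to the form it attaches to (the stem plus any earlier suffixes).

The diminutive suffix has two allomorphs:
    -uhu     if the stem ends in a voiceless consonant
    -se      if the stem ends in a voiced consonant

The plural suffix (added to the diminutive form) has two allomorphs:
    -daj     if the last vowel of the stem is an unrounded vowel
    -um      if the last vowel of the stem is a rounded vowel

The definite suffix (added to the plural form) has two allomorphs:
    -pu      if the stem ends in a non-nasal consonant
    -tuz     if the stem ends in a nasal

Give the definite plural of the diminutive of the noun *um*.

umsedajpu

Since the final consonant of *um* is /m/ (voiced), it takes -se, giving *umse*.
The diminutive form *umse*: last vowel = /e/, an unrounded vowel → -daj → *umsedaj*.
The plural form *umsedaj*: final consonant = /j/, non-nasal → -pu → *umsedajpu*.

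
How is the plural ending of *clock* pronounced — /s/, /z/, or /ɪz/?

The stem *clock* ends in a voiceless non-sibilant consonant.
The plural suffix surfaces as /ɪz/ after sibilants, /s/ after other voiceless consonants, and /z/ after other voiced sounds.
So the plural -s on *clock* is pronounced /s/.

/s/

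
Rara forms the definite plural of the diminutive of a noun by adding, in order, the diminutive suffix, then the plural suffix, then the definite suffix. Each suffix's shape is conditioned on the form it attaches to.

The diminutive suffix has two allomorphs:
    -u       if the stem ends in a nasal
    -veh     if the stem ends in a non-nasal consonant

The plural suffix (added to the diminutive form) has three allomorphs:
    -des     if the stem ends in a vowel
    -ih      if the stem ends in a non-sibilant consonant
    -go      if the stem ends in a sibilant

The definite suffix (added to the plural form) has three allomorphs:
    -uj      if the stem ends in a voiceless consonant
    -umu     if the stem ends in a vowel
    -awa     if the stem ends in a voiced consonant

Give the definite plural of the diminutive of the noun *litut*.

litutvehihuj

The final consonant of *litut* is /t/, which is non-nasal, so the diminutive suffix is -veh, giving *litutveh*.
Since the final sound of the diminutive form *litutveh* is /h/ (a non-sibilant consonant), it takes -ih, giving *litutvehih*.
Since the final sound of the plural form *litutvehih* is /h/ (a voiceless consonant), it takes -uj, giving *litutvehihuj*.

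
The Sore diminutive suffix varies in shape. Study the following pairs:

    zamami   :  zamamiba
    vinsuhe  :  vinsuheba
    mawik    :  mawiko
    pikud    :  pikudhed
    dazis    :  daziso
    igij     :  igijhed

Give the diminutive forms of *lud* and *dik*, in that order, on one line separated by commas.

ludhed, diko

The pattern is voicing of the final sound: -o when the stem ends in a voiceless consonant (*mawik*, *dazis*); -hed when the stem ends in a voiced consonant (*pikud*, *igij*); -ba when the stem ends in a vowel (*zamami*, *vinsuhe*).
Since the final sound of *lud* is /d/ (a voiced consonant), it takes -hed, giving *ludhed*.
The final sound of *dik* is /k/, which is a voiceless consonant, so the suffix is -o, giving *diko*.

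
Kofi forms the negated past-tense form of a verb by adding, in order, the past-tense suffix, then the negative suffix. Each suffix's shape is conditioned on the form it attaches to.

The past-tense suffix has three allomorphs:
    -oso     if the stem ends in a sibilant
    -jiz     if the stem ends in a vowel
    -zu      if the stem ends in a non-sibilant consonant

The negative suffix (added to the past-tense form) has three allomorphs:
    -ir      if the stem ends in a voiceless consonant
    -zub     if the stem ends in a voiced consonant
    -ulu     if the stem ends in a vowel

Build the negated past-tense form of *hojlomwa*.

Since the final sound of *hojlomwa* is /a/ (a vowel), it takes -jiz, giving *hojlomwajiz*.
The past-tense form *hojlomwajiz*: final sound = /z/, a voiced consonant → -zub → *hojlomwajizzub*.

hojlomwajizzub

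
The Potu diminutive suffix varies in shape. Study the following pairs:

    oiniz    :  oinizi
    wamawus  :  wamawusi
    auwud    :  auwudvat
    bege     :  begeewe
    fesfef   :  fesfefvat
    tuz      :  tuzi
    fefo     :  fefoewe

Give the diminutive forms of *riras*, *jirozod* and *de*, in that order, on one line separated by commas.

The suffix is conditioned by the final sound: -i when the stem ends in a sibilant (*oiniz*, *wamawus*, *tuz*); -vat when the stem ends in a non-sibilant consonant (*auwud*, *fesfef*); -ewe when the stem ends in a vowel (*bege*, *fefo*).
*riras* — final sound /s/ (a sibilant) → -i → *rirasi*.
Since the final sound of *jirozod* is /d/ (a non-sibilant consonant), it takes -vat, giving *jirozodvat*.
The final sound of *de* is /e/, which is a vowel, so the suffix is -ewe, giving *deewe*.

rirasi, jirozodvat, deewe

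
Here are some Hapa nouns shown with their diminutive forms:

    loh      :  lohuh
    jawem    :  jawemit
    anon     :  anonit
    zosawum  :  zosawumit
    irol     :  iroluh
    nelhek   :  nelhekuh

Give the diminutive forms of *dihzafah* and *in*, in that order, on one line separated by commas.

The suffix is conditioned by the final consonant: -it when the stem ends in a nasal (*jawem*, *anon*, *zosawum*); -uh when the stem ends in a non-nasal consonant (*loh*, *irol*, *nelhek*).
*dihzafah*: final consonant = /h/, non-nasal → -uh → *dihzafahuh*.
Since the final consonant of *in* is /n/ (a nasal), it takes -it, giving *init*.

dihzafahuh, init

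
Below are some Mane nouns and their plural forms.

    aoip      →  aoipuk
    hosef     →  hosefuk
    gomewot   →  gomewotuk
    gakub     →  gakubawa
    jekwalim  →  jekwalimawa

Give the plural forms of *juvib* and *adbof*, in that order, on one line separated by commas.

The suffix is conditioned by the final consonant: -uk when the stem ends in a voiceless consonant (*aoip*, *hosef*, *gomewot*); -awa when the stem ends in a voiced consonant (*gakub*, *jekwalim*).
*juvib*: final consonant = /b/, voiced → -awa → *juvibawa*.
The final consonant of *adbof* is /f/, which is voiceless, so the suffix is -uk, giving *adbofuk*.

juvibawa, adbofuk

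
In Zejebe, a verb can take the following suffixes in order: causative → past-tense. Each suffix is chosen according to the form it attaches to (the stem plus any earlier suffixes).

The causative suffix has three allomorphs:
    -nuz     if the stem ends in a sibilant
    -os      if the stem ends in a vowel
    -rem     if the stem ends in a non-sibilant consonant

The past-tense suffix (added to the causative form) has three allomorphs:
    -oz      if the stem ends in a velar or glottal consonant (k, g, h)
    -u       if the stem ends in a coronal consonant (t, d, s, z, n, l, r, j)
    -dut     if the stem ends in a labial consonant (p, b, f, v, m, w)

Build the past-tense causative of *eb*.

Since the final sound of *eb* is /b/ (a non-sibilant consonant), it takes -rem, giving *ebrem*.
The causative form *ebrem*: final consonant = /m/, labial → -dut → *ebremdut*.

ebremdut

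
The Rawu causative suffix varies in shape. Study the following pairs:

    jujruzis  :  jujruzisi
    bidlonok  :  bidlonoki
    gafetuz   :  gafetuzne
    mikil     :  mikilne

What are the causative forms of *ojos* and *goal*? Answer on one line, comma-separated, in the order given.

ojosi, goalne

The alternation tracks the final consonant of the stem — -i when the stem ends in a voiceless consonant (*jujruzis*, *bidlonok*); -ne when the stem ends in a voiced consonant (*gafetuz*, *mikil*).
*ojos*: final consonant = /s/, voiceless → -i → *ojosi*.
Since the final consonant of *goal* is /l/ (voiced), it takes -ne, giving *goalne*.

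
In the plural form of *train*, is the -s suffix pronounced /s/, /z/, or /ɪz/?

/z/

The stem *train* ends in a voiced non-sibilant sound.
The plural suffix surfaces as /ɪz/ after sibilants, /s/ after other voiceless consonants, and /z/ after other voiced sounds.
So the plural -s on *train* is pronounced /z/.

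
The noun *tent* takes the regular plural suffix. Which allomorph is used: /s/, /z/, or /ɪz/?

/s/

The stem *tent* ends in a voiceless non-sibilant consonant.
The plural suffix surfaces as /ɪz/ after sibilants, /s/ after other voiceless consonants, and /z/ after other voiced sounds.
So the plural -s on *tent* is pronounced /s/.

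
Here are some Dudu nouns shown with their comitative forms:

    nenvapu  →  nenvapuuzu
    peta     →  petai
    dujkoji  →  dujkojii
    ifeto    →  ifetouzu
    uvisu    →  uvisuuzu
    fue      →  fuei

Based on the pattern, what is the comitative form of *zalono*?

zalonouzu

The alternation tracks the last vowel of the stem — -uzu when the last vowel of the stem is a rounded vowel (*nenvapu*, *ifeto*, *uvisu*); -i when the last vowel of the stem is an unrounded vowel (*peta*, *dujkoji*, *fue*).
*zalono* — last vowel /o/ (a rounded vowel) → -uzu → *zalonouzu*.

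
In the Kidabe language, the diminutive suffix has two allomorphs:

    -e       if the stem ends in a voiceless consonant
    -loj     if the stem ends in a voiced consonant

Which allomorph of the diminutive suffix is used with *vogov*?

*vogov* — final consonant /v/ (voiced) → -loj.

-loj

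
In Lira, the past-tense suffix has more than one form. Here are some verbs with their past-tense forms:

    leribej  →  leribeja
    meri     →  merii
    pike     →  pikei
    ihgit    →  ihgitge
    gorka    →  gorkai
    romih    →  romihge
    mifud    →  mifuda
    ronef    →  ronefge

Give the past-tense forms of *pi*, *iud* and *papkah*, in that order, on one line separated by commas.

The pattern is voicing of the final sound: -ge when the stem ends in a voiceless consonant (*ihgit*, *romih*, *ronef*); -a when the stem ends in a voiced consonant (*leribej*, *mifud*); -i when the stem ends in a vowel (*meri*, *pike*, *gorka*).
*pi* — final sound /i/ (a vowel) → -i → *pii*.
*iud* — final sound /d/ (a voiced consonant) → -a → *iuda*.
*papkah*: final sound = /h/, a voiceless consonant → -ge → *papkahge*.

pii, iuda, papkahge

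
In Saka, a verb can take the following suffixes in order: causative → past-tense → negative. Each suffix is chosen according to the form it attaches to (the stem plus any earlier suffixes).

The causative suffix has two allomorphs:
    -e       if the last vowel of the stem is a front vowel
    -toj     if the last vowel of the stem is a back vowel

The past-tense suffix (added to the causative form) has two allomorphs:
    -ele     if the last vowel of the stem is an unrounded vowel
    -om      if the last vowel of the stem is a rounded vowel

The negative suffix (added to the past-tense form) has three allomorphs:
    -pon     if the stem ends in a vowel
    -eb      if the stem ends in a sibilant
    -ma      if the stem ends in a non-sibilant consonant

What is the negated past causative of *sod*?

*sod*: last vowel = /o/, a back vowel → -toj → *sodtoj*.
The causative form *sodtoj* — last vowel /o/ (a rounded vowel) → -om → *sodtojom*.
The past-tense form *sodtojom* — final sound /m/ (a non-sibilant consonant) → -ma → *sodtojomma*.

sodtojomma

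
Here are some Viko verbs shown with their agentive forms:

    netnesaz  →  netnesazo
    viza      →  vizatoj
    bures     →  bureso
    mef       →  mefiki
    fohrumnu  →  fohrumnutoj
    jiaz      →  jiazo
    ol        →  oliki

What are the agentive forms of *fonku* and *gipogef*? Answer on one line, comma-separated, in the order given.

The alternation tracks the final sound of the stem — -o when the stem ends in a sibilant (*netnesaz*, *bures*, *jiaz*); -iki when the stem ends in a non-sibilant consonant (*mef*, *ol*); -toj when the stem ends in a vowel (*viza*, *fohrumnu*).
The final sound of *fonku* is /u/, which is a vowel, so the suffix is -toj, giving *fonkutoj*.
*gipogef*: final sound = /f/, a non-sibilant consonant → -iki → *gipogefiki*.

fonkutoj, gipogefiki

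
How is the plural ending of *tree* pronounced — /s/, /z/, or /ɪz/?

The stem *tree* ends in a voiced non-sibilant sound.
The plural suffix surfaces as /ɪz/ after sibilants, /s/ after other voiceless consonants, and /z/ after other voiced sounds.
So the plural -s on *tree* is pronounced /z/.

/z/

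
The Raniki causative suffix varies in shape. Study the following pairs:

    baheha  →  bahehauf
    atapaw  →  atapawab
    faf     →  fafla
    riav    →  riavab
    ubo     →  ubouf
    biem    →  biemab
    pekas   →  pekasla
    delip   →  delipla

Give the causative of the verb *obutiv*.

The pattern is voicing of the final sound: -la when the stem ends in a voiceless consonant (*faf*, *pekas*, *delip*); -ab when the stem ends in a voiced consonant (*atapaw*, *riav*, *biem*); -uf when the stem ends in a vowel (*baheha*, *ubo*).
The final sound of *obutiv* is /v/, which is a voiced consonant, so the suffix is -ab, giving *obutivab*.

obutivab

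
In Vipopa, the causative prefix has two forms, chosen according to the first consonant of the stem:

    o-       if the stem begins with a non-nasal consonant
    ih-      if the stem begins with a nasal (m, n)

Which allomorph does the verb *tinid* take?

o-

*tinid* — first consonant /t/ (non-nasal) → o-.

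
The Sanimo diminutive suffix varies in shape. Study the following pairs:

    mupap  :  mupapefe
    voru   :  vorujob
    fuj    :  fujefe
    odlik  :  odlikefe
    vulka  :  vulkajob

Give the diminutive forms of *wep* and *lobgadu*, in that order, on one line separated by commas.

The pattern is consonant vs. vowel: -efe when the stem ends in a consonant (*mupap*, *fuj*, *odlik*); -job when the stem ends in a vowel (*voru*, *vulka*).
*wep* — final sound /p/ (a consonant) → -efe → *wepefe*.
*lobgadu* — final sound /u/ (a vowel) → -job → *lobgadujob*.

wepefe, lobgadujob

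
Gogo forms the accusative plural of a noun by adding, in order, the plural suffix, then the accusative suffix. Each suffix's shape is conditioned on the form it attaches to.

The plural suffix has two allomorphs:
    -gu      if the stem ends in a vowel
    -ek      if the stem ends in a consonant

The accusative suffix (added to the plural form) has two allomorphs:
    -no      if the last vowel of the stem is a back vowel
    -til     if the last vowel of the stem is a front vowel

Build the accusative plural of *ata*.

*ata* — final sound /a/ (a vowel) → -gu → *atagu*.
Since the last vowel of the plural form *atagu* is /u/ (a back vowel), it takes -no, giving *ataguno*.

ataguno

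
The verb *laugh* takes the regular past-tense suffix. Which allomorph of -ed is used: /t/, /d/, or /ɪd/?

The stem *laugh* ends in a voiceless consonant other than /t/.
The -ed suffix is realized as /ɪd/ after /t, d/; as /t/ after other voiceless consonants; and as /d/ after other voiced sounds.
So -ed on *laugh* is pronounced /t/.

/t/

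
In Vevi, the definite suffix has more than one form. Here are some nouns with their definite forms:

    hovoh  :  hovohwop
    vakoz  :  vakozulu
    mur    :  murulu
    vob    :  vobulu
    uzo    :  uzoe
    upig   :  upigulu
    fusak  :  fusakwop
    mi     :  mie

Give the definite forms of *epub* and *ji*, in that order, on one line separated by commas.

The alternation tracks the final sound of the stem — -wop when the stem ends in a voiceless consonant (*hovoh*, *fusak*); -ulu when the stem ends in a voiced consonant (*vakoz*, *mur*, *vob*, *upig*); -e when the stem ends in a vowel (*uzo*, *mi*).
*epub*: final sound = /b/, a voiced consonant → -ulu → *epubulu*.
The final sound of *ji* is /i/, which is a vowel, so the suffix is -e, giving *jie*.

epubulu, jie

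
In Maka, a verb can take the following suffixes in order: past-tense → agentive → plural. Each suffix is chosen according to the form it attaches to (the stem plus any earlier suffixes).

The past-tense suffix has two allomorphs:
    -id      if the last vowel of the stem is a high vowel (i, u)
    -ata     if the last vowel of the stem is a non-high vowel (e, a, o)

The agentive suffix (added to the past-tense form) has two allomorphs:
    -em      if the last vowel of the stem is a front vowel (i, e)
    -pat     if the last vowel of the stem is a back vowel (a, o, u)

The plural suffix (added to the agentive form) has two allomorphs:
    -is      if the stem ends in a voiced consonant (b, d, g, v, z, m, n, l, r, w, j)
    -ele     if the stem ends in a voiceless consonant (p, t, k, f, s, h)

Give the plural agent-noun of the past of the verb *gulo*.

guloatapatele

Since the last vowel of *gulo* is /o/ (a non-high vowel), it takes -ata, giving *guloata*.
The last vowel of the past-tense form *guloata* is /a/, which is a back vowel, so the agentive suffix is -pat, giving *guloatapat*.
Since the final consonant of the agentive form *guloatapat* is /t/ (voiceless), it takes -ele, giving *guloatapatele*.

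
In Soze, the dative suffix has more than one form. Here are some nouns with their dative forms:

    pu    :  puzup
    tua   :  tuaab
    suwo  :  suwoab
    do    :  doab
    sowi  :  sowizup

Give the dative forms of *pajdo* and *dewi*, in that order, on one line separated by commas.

pajdoab, dewizup

Looking at the last vowel of each stem: -zup when the last vowel of the stem is a high vowel (*pu*, *sowi*); -ab when the last vowel of the stem is a non-high vowel (*tua*, *suwo*, *do*).
*pajdo* — last vowel /o/ (a non-high vowel) → -ab → *pajdoab*.
The last vowel of *dewi* is /i/, which is a high vowel, so the suffix is -zup, giving *dewizup*.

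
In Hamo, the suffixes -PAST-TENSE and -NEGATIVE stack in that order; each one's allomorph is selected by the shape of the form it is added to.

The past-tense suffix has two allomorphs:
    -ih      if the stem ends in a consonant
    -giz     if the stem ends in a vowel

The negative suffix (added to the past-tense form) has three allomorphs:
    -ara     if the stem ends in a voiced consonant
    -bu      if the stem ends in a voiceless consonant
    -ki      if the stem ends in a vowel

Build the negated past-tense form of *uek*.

The final sound of *uek* is /k/, which is a consonant, so the past-tense suffix is -ih, giving *uekih*.
The final sound of the past-tense form *uekih* is /h/, which is a voiceless consonant, so the negative suffix is -bu, giving *uekihbu*.

uekihbu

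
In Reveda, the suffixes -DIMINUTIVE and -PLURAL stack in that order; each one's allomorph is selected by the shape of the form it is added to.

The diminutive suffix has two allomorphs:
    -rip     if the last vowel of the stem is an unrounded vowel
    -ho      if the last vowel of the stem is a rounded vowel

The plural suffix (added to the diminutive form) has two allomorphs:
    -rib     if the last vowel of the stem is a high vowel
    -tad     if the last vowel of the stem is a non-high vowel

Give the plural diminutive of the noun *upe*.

uperiprib

*upe* — last vowel /e/ (an unrounded vowel) → -rip → *uperip*.
The last vowel of the diminutive form *uperip* is /i/, which is a high vowel, so the plural suffix is -rib, giving *uperiprib*.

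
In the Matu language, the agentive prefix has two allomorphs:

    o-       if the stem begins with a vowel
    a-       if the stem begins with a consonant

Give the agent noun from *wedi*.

The first sound of *wedi* is /w/, which is a consonant, so the prefix is a-, giving *awedi*.

awedi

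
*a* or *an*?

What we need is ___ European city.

The indefinite article is chosen by the initial *sound* of the following word, not its spelling.
*European* begins with the sound /jʊ/ (eu pronounced /jʊ/) — a consonant sound.
So the article is *a*: What we need is a European city.

a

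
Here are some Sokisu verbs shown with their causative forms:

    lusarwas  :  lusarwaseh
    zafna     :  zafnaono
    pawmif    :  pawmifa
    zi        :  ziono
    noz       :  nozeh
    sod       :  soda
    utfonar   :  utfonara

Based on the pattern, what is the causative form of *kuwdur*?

The pattern is sibilance of the final sound: -eh when the stem ends in a sibilant (*lusarwas*, *noz*); -a when the stem ends in a non-sibilant consonant (*pawmif*, *sod*, *utfonar*); -ono when the stem ends in a vowel (*zafna*, *zi*).
*kuwdur* — final sound /r/ (a non-sibilant consonant) → -a → *kuwdura*.

kuwdura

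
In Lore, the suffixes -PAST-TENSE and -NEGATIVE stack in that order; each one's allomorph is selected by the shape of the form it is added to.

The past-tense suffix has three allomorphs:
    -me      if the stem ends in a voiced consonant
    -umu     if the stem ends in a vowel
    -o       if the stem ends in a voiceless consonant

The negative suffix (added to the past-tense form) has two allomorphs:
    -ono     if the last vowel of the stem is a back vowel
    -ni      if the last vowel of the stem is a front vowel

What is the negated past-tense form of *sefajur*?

sefajurmeni

The final sound of *sefajur* is /r/, which is a voiced consonant, so the past-tense suffix is -me, giving *sefajurme*.
The past-tense form *sefajurme* — last vowel /e/ (a front vowel) → -ni → *sefajurmeni*.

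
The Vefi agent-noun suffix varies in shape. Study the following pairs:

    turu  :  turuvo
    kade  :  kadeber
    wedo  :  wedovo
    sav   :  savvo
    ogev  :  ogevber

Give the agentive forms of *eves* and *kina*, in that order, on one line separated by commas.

The suffix is conditioned by the last vowel: -ber when the last vowel of the stem is a front vowel (*kade*, *ogev*); -vo when the last vowel of the stem is a back vowel (*turu*, *wedo*, *sav*).
The last vowel of *eves* is /e/, which is a front vowel, so the suffix is -ber, giving *evesber*.
Since the last vowel of *kina* is /a/ (a back vowel), it takes -vo, giving *kinavo*.

evesber, kinavo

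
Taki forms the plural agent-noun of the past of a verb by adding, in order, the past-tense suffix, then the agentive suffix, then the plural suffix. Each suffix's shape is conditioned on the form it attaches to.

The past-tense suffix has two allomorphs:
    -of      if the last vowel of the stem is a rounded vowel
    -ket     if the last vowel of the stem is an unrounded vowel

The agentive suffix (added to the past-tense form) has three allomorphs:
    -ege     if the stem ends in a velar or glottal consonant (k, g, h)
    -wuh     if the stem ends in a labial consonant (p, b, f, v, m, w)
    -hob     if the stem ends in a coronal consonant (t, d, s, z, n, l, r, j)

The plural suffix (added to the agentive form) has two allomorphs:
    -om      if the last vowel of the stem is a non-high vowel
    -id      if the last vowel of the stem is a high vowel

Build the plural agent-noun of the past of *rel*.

relkethobom

The last vowel of *rel* is /e/, which is an unrounded vowel, so the past-tense suffix is -ket, giving *relket*.
The past-tense form *relket* — final consonant /t/ (coronal) → -hob → *relkethob*.
The agentive form *relkethob* — last vowel /o/ (a non-high vowel) → -om → *relkethobom*.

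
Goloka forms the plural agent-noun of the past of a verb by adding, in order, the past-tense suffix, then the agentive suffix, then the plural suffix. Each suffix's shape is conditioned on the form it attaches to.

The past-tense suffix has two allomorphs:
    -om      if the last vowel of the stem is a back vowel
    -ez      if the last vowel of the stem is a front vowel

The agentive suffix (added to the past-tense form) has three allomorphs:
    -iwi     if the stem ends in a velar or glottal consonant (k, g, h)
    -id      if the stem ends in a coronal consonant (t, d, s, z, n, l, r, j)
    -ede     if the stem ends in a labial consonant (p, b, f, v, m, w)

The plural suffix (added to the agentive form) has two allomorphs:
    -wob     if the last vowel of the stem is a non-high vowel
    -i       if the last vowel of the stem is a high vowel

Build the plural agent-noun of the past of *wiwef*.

*wiwef*: last vowel = /e/, a front vowel → -ez → *wiwefez*.
The past-tense form *wiwefez* — final consonant /z/ (coronal) → -id → *wiwefezid*.
The agentive form *wiwefezid*: last vowel = /i/, a high vowel → -i → *wiwefezidi*.

wiwefezidi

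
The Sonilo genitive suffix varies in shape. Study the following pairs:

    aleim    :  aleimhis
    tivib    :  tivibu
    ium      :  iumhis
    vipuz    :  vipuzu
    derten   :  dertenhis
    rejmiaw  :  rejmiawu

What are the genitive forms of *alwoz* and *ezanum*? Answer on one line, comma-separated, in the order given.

The pattern is nasality of the final consonant: -his when the stem ends in a nasal (*aleim*, *ium*, *derten*); -u when the stem ends in a non-nasal consonant (*tivib*, *vipuz*, *rejmiaw*).
*alwoz*: final consonant = /z/, non-nasal → -u → *alwozu*.
Since the final consonant of *ezanum* is /m/ (a nasal), it takes -his, giving *ezanumhis*.

alwozu, ezanumhis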